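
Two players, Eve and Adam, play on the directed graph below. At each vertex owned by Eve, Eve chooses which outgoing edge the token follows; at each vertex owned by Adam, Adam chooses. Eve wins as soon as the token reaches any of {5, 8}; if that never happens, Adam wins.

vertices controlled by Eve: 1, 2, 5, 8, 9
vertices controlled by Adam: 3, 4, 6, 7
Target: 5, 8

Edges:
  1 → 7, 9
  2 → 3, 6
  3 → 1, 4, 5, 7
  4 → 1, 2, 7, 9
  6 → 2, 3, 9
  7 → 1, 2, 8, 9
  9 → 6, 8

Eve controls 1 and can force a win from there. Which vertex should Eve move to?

A0 = {5, 8}
A1: add {9} — 9 (Eve) has 9→8.
A2: add {1} — 1 (Eve) has 1→9.
A3 = A2; e.g. 2 (Eve) has no edge into A2. Fixed point.
From 1, successor 9 is in the attractor (rank 1); the other successor 7 is not.

9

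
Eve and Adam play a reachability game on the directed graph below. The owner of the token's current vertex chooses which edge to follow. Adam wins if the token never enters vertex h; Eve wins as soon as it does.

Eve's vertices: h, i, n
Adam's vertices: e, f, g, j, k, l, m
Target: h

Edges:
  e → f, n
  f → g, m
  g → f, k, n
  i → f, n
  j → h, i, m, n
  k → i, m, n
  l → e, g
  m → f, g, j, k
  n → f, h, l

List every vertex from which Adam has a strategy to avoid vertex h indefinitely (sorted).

e, f, g, j, k, l, m

A0 = {h}
A1: add {n} — n (Eve) has n→h.
A2: add {i} — i (Eve) has i→n.
A3 = A2; e.g. e (Adam) can still go to f. Fixed point.
Eve's attractor = {h, i, n}; Adam avoids the target exactly from the complement.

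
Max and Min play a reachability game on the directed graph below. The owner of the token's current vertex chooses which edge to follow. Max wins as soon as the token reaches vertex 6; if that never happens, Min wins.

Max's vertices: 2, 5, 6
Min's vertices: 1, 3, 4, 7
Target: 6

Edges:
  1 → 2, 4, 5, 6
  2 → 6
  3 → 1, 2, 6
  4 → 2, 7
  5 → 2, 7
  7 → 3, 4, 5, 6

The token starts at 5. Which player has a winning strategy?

A0 = {6}
A1: add {2} — 2 (Max) has 2→6.
A2: add {5} — 5 (Max) has 5→2.
A3 = A2; e.g. 1 (Min) can still go to 4. Fixed point.
5 ∈ A2, so Max can force the target.

Max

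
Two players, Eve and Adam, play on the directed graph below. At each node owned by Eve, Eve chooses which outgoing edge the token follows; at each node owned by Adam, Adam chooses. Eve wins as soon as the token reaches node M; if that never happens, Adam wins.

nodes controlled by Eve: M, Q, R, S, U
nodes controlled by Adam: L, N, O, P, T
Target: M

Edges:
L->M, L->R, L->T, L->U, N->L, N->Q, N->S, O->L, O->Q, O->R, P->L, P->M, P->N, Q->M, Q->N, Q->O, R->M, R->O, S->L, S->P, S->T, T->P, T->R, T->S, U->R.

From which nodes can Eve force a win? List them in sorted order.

M, Q, R, U

A0 = {M}
A1: add {Q, R} — Q (Eve) has Q→M; R (Eve) has R→M.
A2: add {U} — U (Eve) has U→R.
A3 = A2; e.g. L (Adam) can still go to T. Fixed point.
Eve's winning region = {M, Q, R, U}.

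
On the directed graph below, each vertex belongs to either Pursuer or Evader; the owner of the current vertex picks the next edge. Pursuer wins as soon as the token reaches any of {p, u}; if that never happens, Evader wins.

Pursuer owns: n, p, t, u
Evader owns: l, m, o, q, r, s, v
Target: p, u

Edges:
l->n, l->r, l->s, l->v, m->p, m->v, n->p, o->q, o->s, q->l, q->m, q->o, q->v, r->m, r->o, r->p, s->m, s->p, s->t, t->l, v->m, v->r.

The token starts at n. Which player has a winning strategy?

A0 = {p, u}
A1: add {n} — n (Pursuer) has n→p.
A2 = A1; e.g. l (Evader) can still go to r. Fixed point.
n ∈ A1, so Pursuer can force the target.

Pursuer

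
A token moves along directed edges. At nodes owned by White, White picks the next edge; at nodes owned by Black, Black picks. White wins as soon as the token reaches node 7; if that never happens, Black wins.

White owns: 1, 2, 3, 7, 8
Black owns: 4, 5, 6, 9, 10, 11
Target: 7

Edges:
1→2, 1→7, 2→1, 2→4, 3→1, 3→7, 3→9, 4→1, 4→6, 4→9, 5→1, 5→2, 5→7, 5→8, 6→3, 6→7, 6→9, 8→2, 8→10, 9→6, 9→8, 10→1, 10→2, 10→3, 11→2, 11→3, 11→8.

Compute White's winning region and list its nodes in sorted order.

A0 = {7}
A1: add {1, 3} — 1 (White) has 1→7; 3 (White) has 3→7.
A2: add {2} — 2 (White) has 2→1.
A3: add {8, 10} — 8 (White) has 8→2; 10 (Black): all of {1, 2, 3} already in.
A4: add {5, 11} — 5 (Black): all of {1, 2, 7, 8} already in; 11 (Black): all of {2, 3, 8} already in.
A5 = A4; e.g. 4 (Black) can still go to 6. Fixed point.
White's winning region = {1, 2, 3, 5, 7, 8, 10, 11}.

1, 2, 3, 5, 7, 8, 10, 11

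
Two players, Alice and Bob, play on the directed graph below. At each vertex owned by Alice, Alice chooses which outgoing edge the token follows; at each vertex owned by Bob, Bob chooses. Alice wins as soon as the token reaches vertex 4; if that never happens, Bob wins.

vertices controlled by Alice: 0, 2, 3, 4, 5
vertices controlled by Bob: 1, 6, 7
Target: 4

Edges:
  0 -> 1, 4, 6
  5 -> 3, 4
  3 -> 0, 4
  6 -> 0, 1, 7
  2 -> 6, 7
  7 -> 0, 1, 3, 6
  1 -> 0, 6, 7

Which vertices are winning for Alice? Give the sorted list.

0, 3, 4, 5

A0 = {4}
A1: add {0, 3, 5} — 0 (Alice) has 0→4; 3 (Alice) has 3→4; 5 (Alice) has 5→4.
A2 = A1; e.g. 1 (Bob) can still go to 6. Fixed point.
Alice's winning region = {0, 3, 4, 5}.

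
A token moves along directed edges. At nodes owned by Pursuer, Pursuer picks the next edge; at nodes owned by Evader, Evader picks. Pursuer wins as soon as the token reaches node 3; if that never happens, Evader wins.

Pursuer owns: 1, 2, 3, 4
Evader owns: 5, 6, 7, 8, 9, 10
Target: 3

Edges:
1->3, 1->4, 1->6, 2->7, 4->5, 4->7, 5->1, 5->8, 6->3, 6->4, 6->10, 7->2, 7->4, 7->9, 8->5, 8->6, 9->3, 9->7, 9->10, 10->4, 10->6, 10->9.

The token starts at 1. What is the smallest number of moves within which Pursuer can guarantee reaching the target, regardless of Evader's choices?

1

A0 = {3}
A1: add {1} — 1 (Pursuer) has 1→3.
A2 = A1; e.g. 2 (Pursuer) has no edge into A1. Fixed point.
1 enters the attractor at level 1, so Pursuer can force the target in 1 move from there.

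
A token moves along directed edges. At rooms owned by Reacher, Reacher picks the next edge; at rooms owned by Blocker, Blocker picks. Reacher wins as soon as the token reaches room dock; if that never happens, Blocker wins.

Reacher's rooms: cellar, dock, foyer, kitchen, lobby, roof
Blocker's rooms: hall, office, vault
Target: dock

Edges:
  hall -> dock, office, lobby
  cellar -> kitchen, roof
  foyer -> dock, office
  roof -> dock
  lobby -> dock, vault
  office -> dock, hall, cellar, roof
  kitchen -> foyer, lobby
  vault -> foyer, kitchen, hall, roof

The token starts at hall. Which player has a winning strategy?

Blocker

A0 = {dock}
A1: add {foyer, lobby, roof} — foyer (Reacher) has foyer→dock; lobby (Reacher) has lobby→dock; roof (Reacher) has roof→dock.
A2: add {cellar, kitchen} — kitchen (Reacher) has kitchen→foyer; cellar (Reacher) has cellar→roof.
A3 = A2; e.g. office (Blocker) can still go to hall. Fixed point.
hall never enters the attractor, so Blocker can avoid the target forever.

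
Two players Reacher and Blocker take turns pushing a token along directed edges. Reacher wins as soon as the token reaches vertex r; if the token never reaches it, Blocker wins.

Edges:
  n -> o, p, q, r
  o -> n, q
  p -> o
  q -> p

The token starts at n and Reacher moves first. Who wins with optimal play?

Track states (vertex, player-to-move).
A0 = {(r,Reacher), (r,Blocker)}
A1: add {(n,Reacher)}.
(n,Reacher) ∈ A1 ⇒ Reacher forces the target.

Reacher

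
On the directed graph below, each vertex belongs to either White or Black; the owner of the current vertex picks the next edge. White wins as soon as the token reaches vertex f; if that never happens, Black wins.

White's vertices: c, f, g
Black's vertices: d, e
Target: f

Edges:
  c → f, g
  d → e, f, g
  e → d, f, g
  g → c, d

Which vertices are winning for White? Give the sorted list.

A0 = {f}
A1: add {c} — c (White) has c→f.
A2: add {g} — g (White) has g→c.
A3 = A2; e.g. d (Black) can still go to e. Fixed point.
White's winning region = {c, f, g}.

c, f, g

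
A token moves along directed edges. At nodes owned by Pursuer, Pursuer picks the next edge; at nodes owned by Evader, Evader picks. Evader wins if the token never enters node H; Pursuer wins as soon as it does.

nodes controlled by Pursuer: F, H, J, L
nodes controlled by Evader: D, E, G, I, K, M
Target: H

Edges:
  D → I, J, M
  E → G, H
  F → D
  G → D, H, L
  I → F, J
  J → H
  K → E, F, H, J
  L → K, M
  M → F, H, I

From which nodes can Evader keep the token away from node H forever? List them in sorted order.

A0 = {H}
A1: add {J} — J (Pursuer) has J→H.
A2 = A1; e.g. D (Evader) can still go to I. Fixed point.
Pursuer's attractor = {H, J}; Evader avoids the target exactly from the complement.

D, E, F, G, I, K, L, M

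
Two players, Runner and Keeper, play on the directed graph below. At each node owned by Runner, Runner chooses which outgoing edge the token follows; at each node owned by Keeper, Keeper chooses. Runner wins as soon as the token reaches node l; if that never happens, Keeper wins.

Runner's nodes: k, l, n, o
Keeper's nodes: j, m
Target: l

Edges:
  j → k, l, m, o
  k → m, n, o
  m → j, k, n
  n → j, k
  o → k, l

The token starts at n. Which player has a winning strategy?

Runner

A0 = {l}
A1: add {o} — o (Runner) has o→l.
A2: add {k} — k (Runner) has k→o.
A3: add {n} — n (Runner) has n→k.
A4 = A3; e.g. j (Keeper) can still go to m. Fixed point.
n ∈ A3, so Runner can force the target.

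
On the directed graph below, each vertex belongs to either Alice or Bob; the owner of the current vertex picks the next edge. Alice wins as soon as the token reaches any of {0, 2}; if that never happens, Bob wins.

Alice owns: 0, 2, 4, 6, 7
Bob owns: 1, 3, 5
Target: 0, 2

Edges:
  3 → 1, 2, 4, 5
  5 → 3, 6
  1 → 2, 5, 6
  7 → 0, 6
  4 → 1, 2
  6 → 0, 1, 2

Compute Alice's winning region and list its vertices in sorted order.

A0 = {0, 2}
A1: add {4, 6, 7} — 4 (Alice) has 4→2; 6 (Alice) has 6→0; 7 (Alice) has 7→0.
A2 = A1; e.g. 1 (Bob) can still go to 5. Fixed point.
Alice's winning region = {0, 2, 4, 6, 7}.

0, 2, 4, 6, 7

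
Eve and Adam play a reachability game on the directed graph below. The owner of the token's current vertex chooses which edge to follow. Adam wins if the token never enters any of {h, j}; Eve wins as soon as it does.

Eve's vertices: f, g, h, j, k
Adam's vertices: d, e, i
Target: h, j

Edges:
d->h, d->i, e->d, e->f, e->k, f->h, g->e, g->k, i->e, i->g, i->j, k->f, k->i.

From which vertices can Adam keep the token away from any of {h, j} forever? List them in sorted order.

d, e, i

A0 = {h, j}
A1: add {f} — f (Eve) has f→h.
A2: add {k} — k (Eve) has k→f.
A3: add {g} — g (Eve) has g→k.
A4 = A3; e.g. d (Adam) can still go to i. Fixed point.
Eve's attractor = {f, g, h, j, k}; Adam avoids the target exactly from the complement.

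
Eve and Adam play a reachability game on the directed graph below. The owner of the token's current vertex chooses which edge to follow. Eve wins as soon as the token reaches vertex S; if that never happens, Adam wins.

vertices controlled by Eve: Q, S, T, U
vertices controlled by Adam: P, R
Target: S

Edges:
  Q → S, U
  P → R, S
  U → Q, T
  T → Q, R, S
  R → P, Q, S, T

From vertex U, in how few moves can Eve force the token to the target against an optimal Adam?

A0 = {S}
A1: add {Q, T} — Q (Eve) has Q→S; T (Eve) has T→S.
A2: add {U} — U (Eve) has U→Q.
A3 = A2; e.g. P (Adam) can still go to R. Fixed point.
U enters the attractor at level 2, so Eve can force the target in 2 moves from there.

2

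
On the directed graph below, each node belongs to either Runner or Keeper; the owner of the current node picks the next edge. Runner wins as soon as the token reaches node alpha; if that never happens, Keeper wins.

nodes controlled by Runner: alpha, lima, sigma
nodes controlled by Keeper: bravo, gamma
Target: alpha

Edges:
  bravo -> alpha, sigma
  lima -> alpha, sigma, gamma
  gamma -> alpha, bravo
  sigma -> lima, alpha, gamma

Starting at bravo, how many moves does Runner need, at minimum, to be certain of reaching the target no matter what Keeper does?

2

A0 = {alpha}
A1: add {lima, sigma} — lima (Runner) has lima→alpha; sigma (Runner) has sigma→alpha.
A2: add {bravo} — bravo (Keeper): all of {alpha, sigma} already in.
bravo enters the attractor at level 2, so Runner can force the target in 2 moves from there.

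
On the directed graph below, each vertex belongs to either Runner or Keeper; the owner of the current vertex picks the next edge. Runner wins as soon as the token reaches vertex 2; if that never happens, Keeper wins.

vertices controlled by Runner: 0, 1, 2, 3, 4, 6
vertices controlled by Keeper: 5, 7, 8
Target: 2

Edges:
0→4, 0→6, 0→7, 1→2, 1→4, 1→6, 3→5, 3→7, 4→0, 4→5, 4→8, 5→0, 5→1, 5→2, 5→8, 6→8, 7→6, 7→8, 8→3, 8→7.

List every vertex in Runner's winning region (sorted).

A0 = {2}
A1: add {1} — 1 (Runner) has 1→2.
A2 = A1; e.g. 0 (Runner) has no edge into A1. Fixed point.
Runner's winning region = {1, 2}.

1, 2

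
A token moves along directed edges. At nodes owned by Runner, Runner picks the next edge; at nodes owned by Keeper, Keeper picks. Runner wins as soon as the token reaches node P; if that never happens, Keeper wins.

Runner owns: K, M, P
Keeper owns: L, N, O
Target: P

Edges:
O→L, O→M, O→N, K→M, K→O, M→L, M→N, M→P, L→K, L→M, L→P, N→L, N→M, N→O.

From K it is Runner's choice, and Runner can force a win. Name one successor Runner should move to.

M

A0 = {P}
A1: add {M} — M (Runner) has M→P.
A2: add {K} — K (Runner) has K→M.
A3: add {L} — L (Keeper): all of {K, M, P} already in.
A4 = A3; e.g. N (Keeper) can still go to O. Fixed point.
From K, successor M is in the attractor (rank 1); the other successor O is not.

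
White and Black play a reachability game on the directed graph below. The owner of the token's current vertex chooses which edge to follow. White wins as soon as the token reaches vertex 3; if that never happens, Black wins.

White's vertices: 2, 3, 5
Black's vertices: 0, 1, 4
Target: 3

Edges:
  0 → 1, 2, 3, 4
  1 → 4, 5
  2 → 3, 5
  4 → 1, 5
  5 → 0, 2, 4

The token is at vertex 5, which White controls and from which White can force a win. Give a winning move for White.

2

A0 = {3}
A1: add {2} — 2 (White) has 2→3.
A2: add {5} — 5 (White) has 5→2.
A3 = A2; e.g. 0 (Black) can still go to 1. Fixed point.
From 5, successor 2 is in the attractor (rank 1); the other successors 0, 4 are not.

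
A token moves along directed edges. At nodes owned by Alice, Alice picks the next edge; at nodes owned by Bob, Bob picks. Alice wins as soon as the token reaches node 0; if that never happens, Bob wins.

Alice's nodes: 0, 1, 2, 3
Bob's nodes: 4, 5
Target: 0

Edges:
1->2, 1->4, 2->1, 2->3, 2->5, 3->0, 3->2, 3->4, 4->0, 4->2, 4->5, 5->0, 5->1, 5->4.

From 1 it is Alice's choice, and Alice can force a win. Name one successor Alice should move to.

A0 = {0}
A1: add {3} — 3 (Alice) has 3→0.
A2: add {2} — 2 (Alice) has 2→3.
A3: add {1} — 1 (Alice) has 1→2.
A4 = A3; e.g. 4 (Bob) can still go to 5. Fixed point.
From 1, successor 2 is in the attractor (rank 2); the other successor 4 is not.

2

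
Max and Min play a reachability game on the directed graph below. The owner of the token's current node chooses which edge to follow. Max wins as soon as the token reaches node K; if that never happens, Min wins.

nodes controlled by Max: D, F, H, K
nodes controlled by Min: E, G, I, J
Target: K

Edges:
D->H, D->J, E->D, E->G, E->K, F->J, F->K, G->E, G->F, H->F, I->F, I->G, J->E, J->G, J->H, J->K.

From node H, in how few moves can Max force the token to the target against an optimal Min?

2

A0 = {K}
A1: add {F} — F (Max) has F→K.
A2: add {H} — H (Max) has H→F.
H enters the attractor at level 2, so Max can force the target in 2 moves from there.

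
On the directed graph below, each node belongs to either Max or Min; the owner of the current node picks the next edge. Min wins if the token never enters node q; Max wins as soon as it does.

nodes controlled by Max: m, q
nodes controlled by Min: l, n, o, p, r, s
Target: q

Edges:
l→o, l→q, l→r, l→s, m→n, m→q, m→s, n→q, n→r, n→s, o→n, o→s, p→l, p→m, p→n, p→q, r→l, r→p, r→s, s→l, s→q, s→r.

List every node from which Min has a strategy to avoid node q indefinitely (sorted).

l, n, o, p, r, s

A0 = {q}
A1: add {m} — m (Max) has m→q.
A2 = A1; e.g. l (Min) can still go to o. Fixed point.
Max's attractor = {m, q}; Min avoids the target exactly from the complement.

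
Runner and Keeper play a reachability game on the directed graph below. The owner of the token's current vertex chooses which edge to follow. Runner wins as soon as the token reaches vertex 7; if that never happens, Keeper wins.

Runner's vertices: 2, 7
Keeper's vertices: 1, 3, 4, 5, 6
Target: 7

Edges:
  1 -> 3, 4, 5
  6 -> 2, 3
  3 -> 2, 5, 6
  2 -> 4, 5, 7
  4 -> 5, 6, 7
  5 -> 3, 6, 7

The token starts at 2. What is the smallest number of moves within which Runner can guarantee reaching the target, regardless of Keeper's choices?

1

A0 = {7}
A1: add {2} — 2 (Runner) has 2→7.
A2 = A1; e.g. 1 (Keeper) can still go to 3. Fixed point.
2 enters the attractor at level 1, so Runner can force the target in 1 move from there.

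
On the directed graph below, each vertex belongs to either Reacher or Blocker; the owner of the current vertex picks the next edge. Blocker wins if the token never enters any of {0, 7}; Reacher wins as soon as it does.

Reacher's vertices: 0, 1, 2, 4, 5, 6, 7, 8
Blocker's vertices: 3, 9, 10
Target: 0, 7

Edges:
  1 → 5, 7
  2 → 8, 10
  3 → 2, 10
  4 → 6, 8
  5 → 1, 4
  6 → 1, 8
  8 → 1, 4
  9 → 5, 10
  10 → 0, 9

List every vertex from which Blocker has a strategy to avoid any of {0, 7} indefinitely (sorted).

A0 = {0, 7}
A1: add {1} — 1 (Reacher) has 1→7.
A2: add {5, 6, 8} — 5 (Reacher) has 5→1; 6 (Reacher) has 6→1; 8 (Reacher) has 8→1.
A3: add {2, 4} — 2 (Reacher) has 2→8; 4 (Reacher) has 4→6.
A4 = A3; e.g. 3 (Blocker) can still go to 10. Fixed point.
Reacher's attractor = {0, 1, 2, 4, 5, 6, 7, 8}; Blocker avoids the target exactly from the complement.

3, 9, 10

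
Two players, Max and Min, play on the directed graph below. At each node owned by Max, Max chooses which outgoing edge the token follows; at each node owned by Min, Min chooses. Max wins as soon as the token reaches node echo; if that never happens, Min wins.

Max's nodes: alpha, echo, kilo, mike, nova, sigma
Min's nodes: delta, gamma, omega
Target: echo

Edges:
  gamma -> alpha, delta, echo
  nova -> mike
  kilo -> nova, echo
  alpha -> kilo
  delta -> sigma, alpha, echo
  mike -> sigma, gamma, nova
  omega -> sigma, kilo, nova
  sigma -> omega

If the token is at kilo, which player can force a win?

Max

A0 = {echo}
A1: add {kilo} — kilo (Max) has kilo→echo.
kilo ∈ A1, so Max can force the target.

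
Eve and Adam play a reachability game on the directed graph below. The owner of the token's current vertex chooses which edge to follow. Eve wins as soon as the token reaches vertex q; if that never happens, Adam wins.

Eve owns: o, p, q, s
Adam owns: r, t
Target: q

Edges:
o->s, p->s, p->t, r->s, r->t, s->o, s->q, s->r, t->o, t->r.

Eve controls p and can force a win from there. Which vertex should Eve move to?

s

A0 = {q}
A1: add {s} — s (Eve) has s→q.
A2: add {o, p} — o (Eve) has o→s; p (Eve) has p→s.
A3 = A2; e.g. r (Adam) can still go to t. Fixed point.
From p, successor s is in the attractor (rank 1); the other successor t is not.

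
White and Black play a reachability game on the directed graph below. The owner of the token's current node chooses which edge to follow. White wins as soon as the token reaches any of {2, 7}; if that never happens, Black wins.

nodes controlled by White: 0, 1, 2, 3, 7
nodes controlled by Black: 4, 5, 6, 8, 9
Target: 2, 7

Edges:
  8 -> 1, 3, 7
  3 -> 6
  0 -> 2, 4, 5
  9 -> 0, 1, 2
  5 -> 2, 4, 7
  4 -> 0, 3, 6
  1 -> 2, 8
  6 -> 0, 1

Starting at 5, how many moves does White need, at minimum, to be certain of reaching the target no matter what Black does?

5

A0 = {2, 7}
A1: add {0, 1} — 0 (White) has 0→2; 1 (White) has 1→2.
A2: add {6, 9} — 6 (Black): all of {0, 1} already in; 9 (Black): all of {0, 1, 2} already in.
A3: add {3} — 3 (White) has 3→6.
A4: add {4, 8} — 4 (Black): all of {0, 3, 6} already in; 8 (Black): all of {1, 3, 7} already in.
A5: add {5} — 5 (Black): all of {2, 4, 7} already in.
A5 = all vertices. Fixed point.
5 enters the attractor at level 5, so White can force the target in 5 moves from there.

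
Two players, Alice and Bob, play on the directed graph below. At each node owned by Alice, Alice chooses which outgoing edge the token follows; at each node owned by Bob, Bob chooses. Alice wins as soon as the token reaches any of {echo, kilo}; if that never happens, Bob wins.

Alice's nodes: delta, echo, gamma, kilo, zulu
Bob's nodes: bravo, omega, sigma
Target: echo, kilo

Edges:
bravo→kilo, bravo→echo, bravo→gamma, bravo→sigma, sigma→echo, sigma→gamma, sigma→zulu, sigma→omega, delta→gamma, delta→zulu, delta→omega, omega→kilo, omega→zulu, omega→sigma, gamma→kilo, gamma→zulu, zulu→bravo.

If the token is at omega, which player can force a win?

A0 = {echo, kilo}
A1: add {gamma} — gamma (Alice) has gamma→kilo.
A2: add {delta} — delta (Alice) has delta→gamma.
A3 = A2; e.g. bravo (Bob) can still go to sigma. Fixed point.
omega never enters the attractor, so Bob can avoid the target forever.

Bob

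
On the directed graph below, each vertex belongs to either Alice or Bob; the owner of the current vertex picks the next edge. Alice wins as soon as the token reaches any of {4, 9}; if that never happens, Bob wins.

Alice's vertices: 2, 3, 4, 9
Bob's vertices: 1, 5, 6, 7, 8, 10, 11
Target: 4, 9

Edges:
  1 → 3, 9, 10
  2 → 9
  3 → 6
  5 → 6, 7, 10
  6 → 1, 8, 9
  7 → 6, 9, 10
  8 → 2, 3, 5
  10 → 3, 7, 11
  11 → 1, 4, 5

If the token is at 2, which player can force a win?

Alice

A0 = {4, 9}
A1: add {2} — 2 (Alice) has 2→9.
A2 = A1; e.g. 1 (Bob) can still go to 3. Fixed point.
2 ∈ A1, so Alice can force the target.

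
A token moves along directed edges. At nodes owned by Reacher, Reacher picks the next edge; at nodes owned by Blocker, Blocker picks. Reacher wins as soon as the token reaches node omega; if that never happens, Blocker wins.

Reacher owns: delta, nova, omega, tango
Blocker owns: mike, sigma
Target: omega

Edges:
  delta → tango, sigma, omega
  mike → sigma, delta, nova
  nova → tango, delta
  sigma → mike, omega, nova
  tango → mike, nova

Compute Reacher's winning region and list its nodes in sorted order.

A0 = {omega}
A1: add {delta} — delta (Reacher) has delta→omega.
A2: add {nova} — nova (Reacher) has nova→delta.
A3: add {tango} — tango (Reacher) has tango→nova.
A4 = A3; e.g. mike (Blocker) can still go to sigma. Fixed point.
Reacher's winning region = {delta, nova, omega, tango}.

delta, nova, omega, tango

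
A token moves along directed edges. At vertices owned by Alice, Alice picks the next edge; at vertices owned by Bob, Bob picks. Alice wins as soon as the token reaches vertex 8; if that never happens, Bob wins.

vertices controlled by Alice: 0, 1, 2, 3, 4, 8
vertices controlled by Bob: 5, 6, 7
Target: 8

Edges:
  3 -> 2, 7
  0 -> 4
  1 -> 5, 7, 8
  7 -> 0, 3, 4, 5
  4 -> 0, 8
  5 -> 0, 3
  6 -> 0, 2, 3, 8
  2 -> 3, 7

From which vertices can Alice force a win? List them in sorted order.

0, 1, 4, 8

A0 = {8}
A1: add {1, 4} — 1 (Alice) has 1→8; 4 (Alice) has 4→8.
A2: add {0} — 0 (Alice) has 0→4.
A3 = A2; e.g. 2 (Alice) has no edge into A2. Fixed point.
Alice's winning region = {0, 1, 4, 8}.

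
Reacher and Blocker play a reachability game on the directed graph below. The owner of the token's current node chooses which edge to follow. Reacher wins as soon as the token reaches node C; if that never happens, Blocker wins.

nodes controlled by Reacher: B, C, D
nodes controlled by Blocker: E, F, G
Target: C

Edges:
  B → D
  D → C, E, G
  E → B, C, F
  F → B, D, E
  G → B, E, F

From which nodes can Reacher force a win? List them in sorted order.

B, C, D

A0 = {C}
A1: add {D} — D (Reacher) has D→C.
A2: add {B} — B (Reacher) has B→D.
A3 = A2; e.g. E (Blocker) can still go to F. Fixed point.
Reacher's winning region = {B, C, D}.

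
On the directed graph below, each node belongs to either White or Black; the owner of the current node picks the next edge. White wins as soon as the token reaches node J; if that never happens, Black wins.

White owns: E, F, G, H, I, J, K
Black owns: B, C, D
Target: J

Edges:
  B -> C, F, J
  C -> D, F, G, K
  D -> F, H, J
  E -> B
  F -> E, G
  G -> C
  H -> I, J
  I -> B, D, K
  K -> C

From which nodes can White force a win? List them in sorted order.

H, J

A0 = {J}
A1: add {H} — H (White) has H→J.
A2 = A1; e.g. B (Black) can still go to C. Fixed point.
White's winning region = {H, J}.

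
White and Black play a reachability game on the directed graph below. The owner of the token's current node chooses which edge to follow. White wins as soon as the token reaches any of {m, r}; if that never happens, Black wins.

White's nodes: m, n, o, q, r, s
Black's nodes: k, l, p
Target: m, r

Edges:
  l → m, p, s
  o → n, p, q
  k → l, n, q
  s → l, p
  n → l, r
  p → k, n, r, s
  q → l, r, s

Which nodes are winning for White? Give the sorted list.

A0 = {m, r}
A1: add {n, q} — n (White) has n→r; q (White) has q→r.
A2: add {o} — o (White) has o→n.
A3 = A2; e.g. k (Black) can still go to l. Fixed point.
White's winning region = {m, n, o, q, r}.

m, n, o, q, r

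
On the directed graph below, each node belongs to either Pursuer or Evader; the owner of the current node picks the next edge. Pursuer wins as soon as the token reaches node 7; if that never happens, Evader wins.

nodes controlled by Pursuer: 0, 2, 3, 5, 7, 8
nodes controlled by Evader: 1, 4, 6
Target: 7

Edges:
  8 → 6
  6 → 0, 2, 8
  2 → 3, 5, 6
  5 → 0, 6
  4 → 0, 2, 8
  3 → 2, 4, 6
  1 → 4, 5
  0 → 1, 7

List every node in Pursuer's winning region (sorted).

0, 2, 3, 5, 7

A0 = {7}
A1: add {0} — 0 (Pursuer) has 0→7.
A2: add {5} — 5 (Pursuer) has 5→0.
A3: add {2} — 2 (Pursuer) has 2→5.
A4: add {3} — 3 (Pursuer) has 3→2.
A5 = A4; e.g. 1 (Evader) can still go to 4. Fixed point.
Pursuer's winning region = {0, 2, 3, 5, 7}.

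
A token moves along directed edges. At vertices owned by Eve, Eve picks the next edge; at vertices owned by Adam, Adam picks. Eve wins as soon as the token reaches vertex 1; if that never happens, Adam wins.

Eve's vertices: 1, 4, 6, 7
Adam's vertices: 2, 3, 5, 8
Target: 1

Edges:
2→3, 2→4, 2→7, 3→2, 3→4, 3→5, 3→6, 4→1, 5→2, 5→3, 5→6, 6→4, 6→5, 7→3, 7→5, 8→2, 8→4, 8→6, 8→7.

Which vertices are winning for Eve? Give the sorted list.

1, 4, 6

A0 = {1}
A1: add {4} — 4 (Eve) has 4→1.
A2: add {6} — 6 (Eve) has 6→4.
A3 = A2; e.g. 2 (Adam) can still go to 3. Fixed point.
Eve's winning region = {1, 4, 6}.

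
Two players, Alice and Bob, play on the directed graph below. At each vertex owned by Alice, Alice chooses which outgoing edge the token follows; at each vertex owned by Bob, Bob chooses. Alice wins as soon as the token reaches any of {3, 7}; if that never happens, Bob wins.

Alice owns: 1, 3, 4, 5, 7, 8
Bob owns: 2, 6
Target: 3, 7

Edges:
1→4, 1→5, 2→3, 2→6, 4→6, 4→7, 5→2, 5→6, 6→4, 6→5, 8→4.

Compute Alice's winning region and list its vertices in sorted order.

1, 3, 4, 7, 8

A0 = {3, 7}
A1: add {4} — 4 (Alice) has 4→7.
A2: add {1, 8} — 1 (Alice) has 1→4; 8 (Alice) has 8→4.
A3 = A2; e.g. 2 (Bob) can still go to 6. Fixed point.
Alice's winning region = {1, 3, 4, 7, 8}.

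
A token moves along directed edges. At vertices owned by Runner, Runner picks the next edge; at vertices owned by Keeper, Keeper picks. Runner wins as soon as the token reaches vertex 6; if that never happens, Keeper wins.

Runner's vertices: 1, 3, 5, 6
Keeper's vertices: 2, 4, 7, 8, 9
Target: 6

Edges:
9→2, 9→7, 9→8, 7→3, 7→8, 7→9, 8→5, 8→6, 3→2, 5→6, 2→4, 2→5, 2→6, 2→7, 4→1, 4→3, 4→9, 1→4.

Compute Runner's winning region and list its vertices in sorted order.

A0 = {6}
A1: add {5} — 5 (Runner) has 5→6.
A2: add {8} — 8 (Keeper): all of {5, 6} already in.
A3 = A2; e.g. 1 (Runner) has no edge into A2. Fixed point.
Runner's winning region = {5, 6, 8}.

5, 6, 8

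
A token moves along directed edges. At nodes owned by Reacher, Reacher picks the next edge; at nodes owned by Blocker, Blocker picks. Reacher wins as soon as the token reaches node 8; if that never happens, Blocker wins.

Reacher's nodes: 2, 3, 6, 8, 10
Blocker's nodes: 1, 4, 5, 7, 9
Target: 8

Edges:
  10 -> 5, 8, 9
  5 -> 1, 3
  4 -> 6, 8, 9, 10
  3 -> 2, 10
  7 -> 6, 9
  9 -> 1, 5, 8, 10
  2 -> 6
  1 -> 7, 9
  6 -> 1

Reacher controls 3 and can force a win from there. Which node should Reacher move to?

10

A0 = {8}
A1: add {10} — 10 (Reacher) has 10→8.
A2: add {3} — 3 (Reacher) has 3→10.
A3 = A2; e.g. 1 (Blocker) can still go to 7. Fixed point.
From 3, successor 10 is in the attractor (rank 1); the other successor 2 is not.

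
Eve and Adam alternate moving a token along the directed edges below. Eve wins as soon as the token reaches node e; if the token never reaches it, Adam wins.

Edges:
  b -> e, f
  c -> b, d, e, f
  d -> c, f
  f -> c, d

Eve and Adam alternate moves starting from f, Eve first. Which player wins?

Adam

Track states (vertex, player-to-move).
A0 = {(e,Eve), (e,Adam)}
A1: add {(b,Eve), (c,Eve)}.
A2 = A1; e.g. (b,Adam) stays out. (f,Eve) never enters ⇒ Adam avoids the target.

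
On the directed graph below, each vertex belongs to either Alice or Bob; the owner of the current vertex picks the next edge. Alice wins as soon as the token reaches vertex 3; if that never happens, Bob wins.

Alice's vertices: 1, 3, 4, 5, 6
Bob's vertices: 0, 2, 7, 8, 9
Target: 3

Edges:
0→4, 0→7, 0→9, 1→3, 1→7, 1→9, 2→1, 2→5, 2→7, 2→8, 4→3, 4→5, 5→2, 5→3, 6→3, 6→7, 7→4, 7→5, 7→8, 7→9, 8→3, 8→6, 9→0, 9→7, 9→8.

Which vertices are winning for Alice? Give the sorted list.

A0 = {3}
A1: add {1, 4, 5, 6} — 1 (Alice) has 1→3; 4 (Alice) has 4→3; 5 (Alice) has 5→3; 6 (Alice) has 6→3.
A2: add {8} — 8 (Bob): all of {3, 6} already in.
A3 = A2; e.g. 0 (Bob) can still go to 7. Fixed point.
Alice's winning region = {1, 3, 4, 5, 6, 8}.

1, 3, 4, 5, 6, 8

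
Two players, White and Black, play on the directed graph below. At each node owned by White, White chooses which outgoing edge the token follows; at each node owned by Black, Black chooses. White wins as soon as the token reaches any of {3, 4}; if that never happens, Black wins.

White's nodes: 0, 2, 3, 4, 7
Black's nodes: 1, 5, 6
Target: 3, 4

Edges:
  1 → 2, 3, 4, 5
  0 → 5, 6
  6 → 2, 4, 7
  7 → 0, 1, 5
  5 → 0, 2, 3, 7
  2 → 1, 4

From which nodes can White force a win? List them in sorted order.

2, 3, 4

A0 = {3, 4}
A1: add {2} — 2 (White) has 2→4.
A2 = A1; e.g. 0 (White) has no edge into A1. Fixed point.
White's winning region = {2, 3, 4}.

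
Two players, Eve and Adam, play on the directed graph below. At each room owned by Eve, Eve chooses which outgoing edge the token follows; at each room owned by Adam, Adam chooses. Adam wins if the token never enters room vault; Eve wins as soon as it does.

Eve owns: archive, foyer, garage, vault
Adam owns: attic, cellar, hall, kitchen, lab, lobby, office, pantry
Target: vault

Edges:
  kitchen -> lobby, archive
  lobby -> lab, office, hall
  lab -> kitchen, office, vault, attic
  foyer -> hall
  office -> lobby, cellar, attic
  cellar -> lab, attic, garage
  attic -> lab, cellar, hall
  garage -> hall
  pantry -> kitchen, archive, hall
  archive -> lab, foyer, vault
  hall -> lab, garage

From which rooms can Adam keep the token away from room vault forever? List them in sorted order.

A0 = {vault}
A1: add {archive} — archive (Eve) has archive→vault.
A2 = A1; e.g. kitchen (Adam) can still go to lobby. Fixed point.
Eve's attractor = {archive, vault}; Adam avoids the target exactly from the complement.

attic, cellar, foyer, garage, hall, kitchen, lab, lobby, office, pantry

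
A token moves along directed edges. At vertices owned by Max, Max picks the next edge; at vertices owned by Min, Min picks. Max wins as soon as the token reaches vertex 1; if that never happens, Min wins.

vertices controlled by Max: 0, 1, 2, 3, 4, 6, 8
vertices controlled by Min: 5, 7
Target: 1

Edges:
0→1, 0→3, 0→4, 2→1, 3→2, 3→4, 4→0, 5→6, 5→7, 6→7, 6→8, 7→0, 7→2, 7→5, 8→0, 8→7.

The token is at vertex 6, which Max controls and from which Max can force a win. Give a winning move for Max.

A0 = {1}
A1: add {0, 2} — 0 (Max) has 0→1; 2 (Max) has 2→1.
A2: add {3, 4, 8} — 3 (Max) has 3→2; 4 (Max) has 4→0; 8 (Max) has 8→0.
A3: add {6} — 6 (Max) has 6→8.
A4 = A3; e.g. 5 (Min) can still go to 7. Fixed point.
From 6, successor 8 is in the attractor (rank 2); the other successor 7 is not.

8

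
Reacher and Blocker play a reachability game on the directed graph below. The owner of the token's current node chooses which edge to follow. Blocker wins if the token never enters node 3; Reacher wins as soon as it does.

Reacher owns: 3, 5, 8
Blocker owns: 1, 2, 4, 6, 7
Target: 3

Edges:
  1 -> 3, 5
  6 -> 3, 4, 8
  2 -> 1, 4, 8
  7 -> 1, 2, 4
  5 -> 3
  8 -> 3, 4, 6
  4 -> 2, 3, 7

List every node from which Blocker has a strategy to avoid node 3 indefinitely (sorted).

2, 4, 6, 7

A0 = {3}
A1: add {5, 8} — 5 (Reacher) has 5→3; 8 (Reacher) has 8→3.
A2: add {1} — 1 (Blocker): all of {3, 5} already in.
A3 = A2; e.g. 2 (Blocker) can still go to 4. Fixed point.
Reacher's attractor = {1, 3, 5, 8}; Blocker avoids the target exactly from the complement.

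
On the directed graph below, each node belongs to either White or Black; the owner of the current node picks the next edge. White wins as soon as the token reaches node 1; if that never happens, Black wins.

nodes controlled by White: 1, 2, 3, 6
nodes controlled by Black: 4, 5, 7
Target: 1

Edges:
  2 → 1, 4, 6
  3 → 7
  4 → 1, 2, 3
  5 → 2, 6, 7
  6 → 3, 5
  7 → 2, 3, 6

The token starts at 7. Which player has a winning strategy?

Black

A0 = {1}
A1: add {2} — 2 (White) has 2→1.
A2 = A1; e.g. 3 (White) has no edge into A1. Fixed point.
7 never enters the attractor, so Black can avoid the target forever.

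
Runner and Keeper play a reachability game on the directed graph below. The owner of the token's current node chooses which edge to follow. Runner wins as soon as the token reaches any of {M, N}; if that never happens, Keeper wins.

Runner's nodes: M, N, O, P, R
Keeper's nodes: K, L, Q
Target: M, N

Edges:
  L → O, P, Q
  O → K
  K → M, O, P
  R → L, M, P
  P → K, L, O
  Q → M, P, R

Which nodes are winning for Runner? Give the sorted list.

A0 = {M, N}
A1: add {R} — R (Runner) has R→M.
A2 = A1; e.g. K (Keeper) can still go to O. Fixed point.
Runner's winning region = {M, N, R}.

M, N, R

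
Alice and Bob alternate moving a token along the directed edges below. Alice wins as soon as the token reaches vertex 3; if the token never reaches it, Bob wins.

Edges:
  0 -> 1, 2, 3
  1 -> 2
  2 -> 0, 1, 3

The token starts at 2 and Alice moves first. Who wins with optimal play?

Alice

Track states (vertex, player-to-move).
A0 = {(3,Alice), (3,Bob)}
A1: add {(0,Alice), (2,Alice)}.
(2,Alice) ∈ A1 ⇒ Alice forces the target.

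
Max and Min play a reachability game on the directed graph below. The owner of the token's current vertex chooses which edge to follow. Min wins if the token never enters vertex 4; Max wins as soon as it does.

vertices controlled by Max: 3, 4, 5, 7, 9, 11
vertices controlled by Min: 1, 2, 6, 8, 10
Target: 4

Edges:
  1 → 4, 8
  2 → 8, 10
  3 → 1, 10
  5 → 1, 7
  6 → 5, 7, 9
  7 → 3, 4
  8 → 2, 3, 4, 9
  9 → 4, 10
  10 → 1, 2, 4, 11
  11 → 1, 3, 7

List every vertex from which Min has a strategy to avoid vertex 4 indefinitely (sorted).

1, 2, 3, 8, 10

A0 = {4}
A1: add {7, 9} — 7 (Max) has 7→4; 9 (Max) has 9→4.
A2: add {5, 11} — 5 (Max) has 5→7; 11 (Max) has 11→7.
A3: add {6} — 6 (Min): all of {5, 7, 9} already in.
A4 = A3; e.g. 1 (Min) can still go to 8. Fixed point.
Max's attractor = {4, 5, 6, 7, 9, 11}; Min avoids the target exactly from the complement.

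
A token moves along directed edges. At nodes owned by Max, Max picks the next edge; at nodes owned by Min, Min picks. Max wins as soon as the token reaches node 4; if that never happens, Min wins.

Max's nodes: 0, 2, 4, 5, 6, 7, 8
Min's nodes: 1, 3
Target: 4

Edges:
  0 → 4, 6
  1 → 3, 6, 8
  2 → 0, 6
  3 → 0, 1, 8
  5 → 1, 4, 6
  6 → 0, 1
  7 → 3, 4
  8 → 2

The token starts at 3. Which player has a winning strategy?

Min

A0 = {4}
A1: add {0, 5, 7} — 0 (Max) has 0→4; 5 (Max) has 5→4; 7 (Max) has 7→4.
A2: add {2, 6} — 2 (Max) has 2→0; 6 (Max) has 6→0.
A3: add {8} — 8 (Max) has 8→2.
A4 = A3; e.g. 1 (Min) can still go to 3. Fixed point.
3 never enters the attractor, so Min can avoid the target forever.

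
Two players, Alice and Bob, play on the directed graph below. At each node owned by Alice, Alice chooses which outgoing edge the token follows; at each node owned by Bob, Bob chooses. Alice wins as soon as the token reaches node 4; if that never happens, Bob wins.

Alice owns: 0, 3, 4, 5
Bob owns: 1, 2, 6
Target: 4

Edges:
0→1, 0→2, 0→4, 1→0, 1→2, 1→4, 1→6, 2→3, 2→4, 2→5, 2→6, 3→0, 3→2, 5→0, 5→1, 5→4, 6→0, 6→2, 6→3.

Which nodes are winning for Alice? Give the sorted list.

A0 = {4}
A1: add {0, 5} — 0 (Alice) has 0→4; 5 (Alice) has 5→4.
A2: add {3} — 3 (Alice) has 3→0.
A3 = A2; e.g. 1 (Bob) can still go to 2. Fixed point.
Alice's winning region = {0, 3, 4, 5}.

0, 3, 4, 5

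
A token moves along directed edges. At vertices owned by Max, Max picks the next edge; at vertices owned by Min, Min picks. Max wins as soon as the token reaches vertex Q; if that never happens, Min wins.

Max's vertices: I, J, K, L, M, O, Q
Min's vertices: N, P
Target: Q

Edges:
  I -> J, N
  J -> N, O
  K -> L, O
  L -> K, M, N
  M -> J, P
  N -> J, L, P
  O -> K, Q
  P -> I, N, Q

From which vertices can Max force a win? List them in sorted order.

A0 = {Q}
A1: add {O} — O (Max) has O→Q.
A2: add {J, K} — J (Max) has J→O; K (Max) has K→O.
A3: add {I, L, M} — I (Max) has I→J; L (Max) has L→K; M (Max) has M→J.
A4 = A3; e.g. N (Min) can still go to P. Fixed point.
Max's winning region = {I, J, K, L, M, O, Q}.

I, J, K, L, M, O, Q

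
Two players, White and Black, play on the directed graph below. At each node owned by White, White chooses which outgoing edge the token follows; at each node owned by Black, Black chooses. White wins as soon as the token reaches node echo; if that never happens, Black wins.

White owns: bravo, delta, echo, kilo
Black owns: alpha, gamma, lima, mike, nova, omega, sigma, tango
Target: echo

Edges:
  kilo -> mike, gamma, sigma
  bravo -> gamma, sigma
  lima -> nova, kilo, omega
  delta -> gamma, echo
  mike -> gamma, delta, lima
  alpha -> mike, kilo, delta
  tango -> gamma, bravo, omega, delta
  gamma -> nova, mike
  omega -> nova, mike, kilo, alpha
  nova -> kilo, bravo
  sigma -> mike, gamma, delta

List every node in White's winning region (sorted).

A0 = {echo}
A1: add {delta} — delta (White) has delta→echo.
A2 = A1; e.g. tango (Black) can still go to gamma. Fixed point.
White's winning region = {delta, echo}.

delta, echo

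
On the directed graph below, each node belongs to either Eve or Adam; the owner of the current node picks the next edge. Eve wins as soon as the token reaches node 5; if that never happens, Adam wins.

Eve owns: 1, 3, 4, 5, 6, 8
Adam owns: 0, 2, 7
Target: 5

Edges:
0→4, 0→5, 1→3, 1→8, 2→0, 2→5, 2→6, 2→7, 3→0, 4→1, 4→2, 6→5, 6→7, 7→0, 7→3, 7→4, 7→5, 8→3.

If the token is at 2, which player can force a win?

A0 = {5}
A1: add {6} — 6 (Eve) has 6→5.
A2 = A1; e.g. 0 (Adam) can still go to 4. Fixed point.
2 never enters the attractor, so Adam can avoid the target forever.

Adam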